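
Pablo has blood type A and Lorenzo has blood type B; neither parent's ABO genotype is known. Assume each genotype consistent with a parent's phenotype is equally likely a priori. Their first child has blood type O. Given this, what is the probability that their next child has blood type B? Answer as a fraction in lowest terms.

Possible genotypes: Pablo ∈ {I^A I^A, I^A i}; Lorenzo ∈ {I^B I^B, I^B i}.
Weight each parental genotype pair by prior × P(type-O child):
  I^A i × I^B i: posterior weight 1; P(next child type B) = 1/4.
Weighted sum = 1/4.

1/4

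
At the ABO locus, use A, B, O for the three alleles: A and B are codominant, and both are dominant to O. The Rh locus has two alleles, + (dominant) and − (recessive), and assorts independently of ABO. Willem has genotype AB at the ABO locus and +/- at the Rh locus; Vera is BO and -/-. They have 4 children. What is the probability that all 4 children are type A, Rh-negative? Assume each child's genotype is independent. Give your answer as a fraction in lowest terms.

1/4096

ABO cross AB × BO → 1/4 A, 1/2 B, 1/4 AB.
Rh cross +/- × -/- → 1/2 Rh+, 1/2 Rh-; so P(type A, Rh-negative) = 1/4 × 1/2 = 1/8 per child.
All 4 independent: (1/8)^4 = 1/4096.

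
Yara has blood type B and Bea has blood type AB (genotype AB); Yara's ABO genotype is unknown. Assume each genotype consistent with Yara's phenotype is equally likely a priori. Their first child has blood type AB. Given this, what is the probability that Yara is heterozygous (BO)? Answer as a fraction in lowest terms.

Possible genotypes: Yara ∈ {BB, BO}; Bea ∈ {AB}.
Weight each parental genotype pair by prior × P(type-AB child):
  BB × AB: posterior weight 2/3.
  BO × AB: posterior weight 1/3.
Sum the posterior weight over pairs where Yara is BO: 1/3.

1/3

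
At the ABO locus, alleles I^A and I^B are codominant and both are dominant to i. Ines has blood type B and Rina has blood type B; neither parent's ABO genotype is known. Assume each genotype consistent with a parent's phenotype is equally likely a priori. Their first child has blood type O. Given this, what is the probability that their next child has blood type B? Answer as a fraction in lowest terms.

3/4

Possible genotypes: Ines ∈ {I^B I^B, I^B i}; Rina ∈ {I^B I^B, I^B i}.
Weight each parental genotype pair by prior × P(type-O child):
  I^B i × I^B i: posterior weight 1; P(next child type B) = 3/4.
Weighted sum = 3/4.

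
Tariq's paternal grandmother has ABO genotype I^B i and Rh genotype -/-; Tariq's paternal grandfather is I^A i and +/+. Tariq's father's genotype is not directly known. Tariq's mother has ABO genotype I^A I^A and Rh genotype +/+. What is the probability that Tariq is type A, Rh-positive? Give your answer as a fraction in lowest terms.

Tariq's father's ABO genotype from I^B i × I^A i: 1/4 I^A I^B, 1/4 I^A i, 1/4 I^B i, 1/4 i i.
Crossing each possibility with the mother I^A I^A and summing P(type A): 1/4·1/2 + 1/4·1 + 1/4·1/2 + 1/4·1 = 3/4.
Similarly for Rh via the father's Rh distribution: P(Rh+) = 1.
Independent loci: 3/4 × 1 = 3/4.

3/4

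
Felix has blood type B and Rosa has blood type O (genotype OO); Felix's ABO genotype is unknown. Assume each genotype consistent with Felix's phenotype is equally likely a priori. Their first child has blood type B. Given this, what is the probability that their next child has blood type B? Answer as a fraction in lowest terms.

5/6

Possible genotypes: Felix ∈ {BB, BO}; Rosa ∈ {OO}.
Weight each parental genotype pair by prior × P(type-B child):
  BB × OO: posterior weight 2/3; P(next child type B) = 1.
  BO × OO: posterior weight 1/3; P(next child type B) = 1/2.
Weighted sum = 5/6.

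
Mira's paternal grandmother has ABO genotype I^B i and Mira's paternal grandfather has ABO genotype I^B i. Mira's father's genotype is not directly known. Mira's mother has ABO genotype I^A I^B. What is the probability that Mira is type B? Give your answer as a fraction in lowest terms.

Mira's father's ABO genotype from I^B i × I^B i: 1/4 I^B I^B, 1/2 I^B i, 1/4 i i.
Crossing each possibility with the mother I^A I^B and summing P(type B): 1/4·1/2 + 1/2·1/2 + 1/4·1/2 = 1/2.

1/2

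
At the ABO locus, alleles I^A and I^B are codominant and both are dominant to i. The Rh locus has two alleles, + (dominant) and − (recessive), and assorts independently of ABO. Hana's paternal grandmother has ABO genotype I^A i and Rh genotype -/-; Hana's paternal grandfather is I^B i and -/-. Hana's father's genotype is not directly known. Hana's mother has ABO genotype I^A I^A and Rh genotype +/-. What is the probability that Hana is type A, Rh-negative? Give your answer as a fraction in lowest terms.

Hana's father's ABO genotype from I^A i × I^B i: 1/4 I^A I^B, 1/4 I^A i, 1/4 I^B i, 1/4 i i.
Crossing each possibility with the mother I^A I^A and summing P(type A): 1/4·1/2 + 1/4·1 + 1/4·1/2 + 1/4·1 = 3/4.
Similarly for Rh via the father's Rh distribution: P(Rh-) = 1/2.
Independent loci: 3/4 × 1/2 = 3/8.

3/8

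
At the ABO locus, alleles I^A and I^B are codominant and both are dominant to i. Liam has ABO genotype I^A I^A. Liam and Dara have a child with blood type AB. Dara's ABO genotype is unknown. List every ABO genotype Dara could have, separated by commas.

I^A I^B, I^B I^B, I^B i

For each candidate genotype of Dara, check whether crossing it with I^A I^A can produce every observed child phenotype.
  I^A I^A → possible child types {A} ✗
  I^A I^B → possible child types {A, AB} ✓
  I^A i → possible child types {A} ✗
  I^B I^B → possible child types {AB} ✓
  I^B i → possible child types {A, AB} ✓
  i i → possible child types {A} ✗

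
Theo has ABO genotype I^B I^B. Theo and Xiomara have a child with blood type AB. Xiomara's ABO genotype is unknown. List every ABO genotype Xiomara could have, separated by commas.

For each candidate genotype of Xiomara, check whether crossing it with I^B I^B can produce every observed child phenotype.
  I^A I^A → possible child types {AB} ✓
  I^A I^B → possible child types {B, AB} ✓
  I^A i → possible child types {B, AB} ✓
  I^B I^B → possible child types {B} ✗
  I^B i → possible child types {B} ✗
  i i → possible child types {B} ✗

I^A I^A, I^A I^B, I^A i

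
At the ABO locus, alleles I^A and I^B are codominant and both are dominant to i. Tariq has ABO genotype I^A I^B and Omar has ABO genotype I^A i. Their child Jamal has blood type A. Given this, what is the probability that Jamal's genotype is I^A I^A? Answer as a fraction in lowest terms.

Cross I^A I^B × I^A i → 1/4 I^A I^A, 1/4 I^A I^B, 1/4 I^A i, 1/4 I^B i.
Type-A genotypes among offspring: I^A I^A (1/4), I^A i (1/4); total 1/2.
P(I^A I^A | type A) = (1/4) / (1/2) = 1/2.

1/2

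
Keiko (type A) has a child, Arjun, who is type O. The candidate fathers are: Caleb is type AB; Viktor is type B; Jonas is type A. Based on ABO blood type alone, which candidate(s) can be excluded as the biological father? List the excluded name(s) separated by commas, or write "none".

Caleb

A candidate is excluded only if no genotype consistent with his phenotype could produce a type O child with a type A mother.
Caleb (type AB): no genotype consistent with that phenotype can produce a type-O child with a type-A mother.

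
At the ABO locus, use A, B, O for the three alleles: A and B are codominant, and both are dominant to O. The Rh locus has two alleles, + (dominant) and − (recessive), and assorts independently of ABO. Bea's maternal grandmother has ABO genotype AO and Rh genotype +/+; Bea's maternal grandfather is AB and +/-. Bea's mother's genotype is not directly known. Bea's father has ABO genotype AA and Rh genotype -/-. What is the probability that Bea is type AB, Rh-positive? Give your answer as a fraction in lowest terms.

3/16

Bea's mother's ABO genotype from AO × AB: 1/4 AA, 1/4 AB, 1/4 AO, 1/4 BO.
Crossing each possibility with the father AA and summing P(type AB): 1/4·0 + 1/4·1/2 + 1/4·0 + 1/4·1/2 = 1/4.
Similarly for Rh via the mother's Rh distribution: P(Rh+) = 3/4.
Independent loci: 1/4 × 3/4 = 3/16.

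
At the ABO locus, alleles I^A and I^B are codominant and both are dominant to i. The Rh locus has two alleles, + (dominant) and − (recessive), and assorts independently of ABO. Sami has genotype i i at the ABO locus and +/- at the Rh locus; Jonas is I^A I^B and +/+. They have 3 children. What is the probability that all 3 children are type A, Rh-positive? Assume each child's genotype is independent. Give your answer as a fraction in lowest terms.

ABO cross i i × I^A I^B → 1/2 A, 1/2 B.
Rh cross +/- × +/+ → 1 Rh+; so P(type A, Rh-positive) = 1/2 × 1 = 1/2 per child.
All 3 independent: (1/2)^3 = 1/8.

1/8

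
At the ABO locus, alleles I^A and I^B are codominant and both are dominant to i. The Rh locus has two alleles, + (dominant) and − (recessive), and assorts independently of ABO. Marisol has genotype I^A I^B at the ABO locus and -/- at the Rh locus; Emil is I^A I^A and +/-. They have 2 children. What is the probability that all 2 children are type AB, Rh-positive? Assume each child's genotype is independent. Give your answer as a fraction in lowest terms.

1/16

ABO cross I^A I^B × I^A I^A → 1/2 A, 1/2 AB.
Rh cross -/- × +/- → 1/2 Rh+, 1/2 Rh-; so P(type AB, Rh-positive) = 1/2 × 1/2 = 1/4 per child.
All 2 independent: (1/4)^2 = 1/16.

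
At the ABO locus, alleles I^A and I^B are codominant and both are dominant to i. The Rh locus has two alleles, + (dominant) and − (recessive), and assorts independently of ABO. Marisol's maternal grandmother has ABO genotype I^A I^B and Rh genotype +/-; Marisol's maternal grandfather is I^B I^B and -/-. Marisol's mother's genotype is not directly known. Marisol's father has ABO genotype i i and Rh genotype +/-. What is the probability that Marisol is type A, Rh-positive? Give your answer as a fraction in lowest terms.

5/32

Marisol's mother's ABO genotype from I^A I^B × I^B I^B: 1/2 I^A I^B, 1/2 I^B I^B.
Crossing each possibility with the father i i and summing P(type A): 1/2·1/2 + 1/2·0 = 1/4.
Similarly for Rh via the mother's Rh distribution: P(Rh+) = 5/8.
Independent loci: 1/4 × 5/8 = 5/32.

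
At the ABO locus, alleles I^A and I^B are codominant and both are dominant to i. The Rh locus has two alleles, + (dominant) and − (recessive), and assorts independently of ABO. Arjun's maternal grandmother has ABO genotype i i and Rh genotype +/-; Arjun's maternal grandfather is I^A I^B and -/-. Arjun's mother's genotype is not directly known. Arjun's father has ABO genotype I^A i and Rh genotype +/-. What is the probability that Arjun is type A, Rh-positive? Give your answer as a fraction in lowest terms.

Arjun's mother's ABO genotype from i i × I^A I^B: 1/2 I^A i, 1/2 I^B i.
Crossing each possibility with the father I^A i and summing P(type A): 1/2·3/4 + 1/2·1/4 = 1/2.
Similarly for Rh via the mother's Rh distribution: P(Rh+) = 5/8.
Independent loci: 1/2 × 5/8 = 5/16.

5/16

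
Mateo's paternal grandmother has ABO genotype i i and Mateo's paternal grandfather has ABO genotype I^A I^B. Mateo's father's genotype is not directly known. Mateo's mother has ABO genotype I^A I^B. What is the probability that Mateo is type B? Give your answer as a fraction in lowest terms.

Mateo's father's ABO genotype from i i × I^A I^B: 1/2 I^A i, 1/2 I^B i.
Crossing each possibility with the mother I^A I^B and summing P(type B): 1/2·1/4 + 1/2·1/2 = 3/8.

3/8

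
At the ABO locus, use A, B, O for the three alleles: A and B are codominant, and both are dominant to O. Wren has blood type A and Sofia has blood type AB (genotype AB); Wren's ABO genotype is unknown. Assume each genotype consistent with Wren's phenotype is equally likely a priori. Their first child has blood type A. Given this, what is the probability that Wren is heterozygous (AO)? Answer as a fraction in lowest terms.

1/2

Possible genotypes: Wren ∈ {AA, AO}; Sofia ∈ {AB}.
Weight each parental genotype pair by prior × P(type-A child):
  AA × AB: posterior weight 1/2.
  AO × AB: posterior weight 1/2.
Sum the posterior weight over pairs where Wren is AO: 1/2.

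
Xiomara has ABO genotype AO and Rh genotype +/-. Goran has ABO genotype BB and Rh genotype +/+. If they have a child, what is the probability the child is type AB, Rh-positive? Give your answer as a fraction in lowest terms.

1/2

ABO cross AO × BB → offspring phenotypes: 1/2 B, 1/2 AB.
Rh cross +/- × +/+ → 1 Rh+.
Independent loci: P(type AB, Rh-positive) = 1/2 × 1 = 1/2.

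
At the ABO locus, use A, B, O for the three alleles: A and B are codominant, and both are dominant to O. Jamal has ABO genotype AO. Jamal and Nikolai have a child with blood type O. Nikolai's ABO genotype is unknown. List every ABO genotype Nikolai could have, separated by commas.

AO, BO, OO

For each candidate genotype of Nikolai, check whether crossing it with AO can produce every observed child phenotype.
  AA → possible child types {A} ✗
  AB → possible child types {A, B, AB} ✗
  AO → possible child types {O, A} ✓
  BB → possible child types {B, AB} ✗
  BO → possible child types {O, A, B, AB} ✓
  OO → possible child types {O, A} ✓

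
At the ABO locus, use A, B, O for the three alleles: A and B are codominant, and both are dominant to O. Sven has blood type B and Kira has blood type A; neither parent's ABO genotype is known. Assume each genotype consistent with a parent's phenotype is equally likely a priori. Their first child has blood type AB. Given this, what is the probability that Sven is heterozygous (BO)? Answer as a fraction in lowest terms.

Possible genotypes: Sven ∈ {BB, BO}; Kira ∈ {AA, AO}.
Weight each parental genotype pair by prior × P(type-AB child):
  BB × AA: posterior weight 4/9.
  BB × AO: posterior weight 2/9.
  BO × AA: posterior weight 2/9.
  BO × AO: posterior weight 1/9.
Sum the posterior weight over pairs where Sven is BO: 1/3.

1/3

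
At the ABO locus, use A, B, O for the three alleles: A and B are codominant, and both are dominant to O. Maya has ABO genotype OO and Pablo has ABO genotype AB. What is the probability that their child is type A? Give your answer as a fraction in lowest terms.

1/2

ABO cross OO × AB → offspring phenotypes: 1/2 A, 1/2 B.
So P(type A) = 1/2.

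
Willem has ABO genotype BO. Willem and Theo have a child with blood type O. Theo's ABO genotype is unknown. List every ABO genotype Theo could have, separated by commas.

AO, BO, OO

For each candidate genotype of Theo, check whether crossing it with BO can produce every observed child phenotype.
  AA → possible child types {A, AB} ✗
  AB → possible child types {A, B, AB} ✗
  AO → possible child types {O, A, B, AB} ✓
  BB → possible child types {B} ✗
  BO → possible child types {O, B} ✓
  OO → possible child types {O, B} ✓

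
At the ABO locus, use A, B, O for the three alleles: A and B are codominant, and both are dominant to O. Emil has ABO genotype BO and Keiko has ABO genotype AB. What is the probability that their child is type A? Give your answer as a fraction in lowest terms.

1/4

ABO cross BO × AB → offspring phenotypes: 1/4 A, 1/2 B, 1/4 AB.
So P(type A) = 1/4.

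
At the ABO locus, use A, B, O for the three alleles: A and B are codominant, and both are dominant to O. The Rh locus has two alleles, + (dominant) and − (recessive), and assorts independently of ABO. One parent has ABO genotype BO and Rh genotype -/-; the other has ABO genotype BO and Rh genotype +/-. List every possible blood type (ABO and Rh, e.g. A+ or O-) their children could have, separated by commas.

O+, O-, B+, B-

Gametes from BO × BO give offspring ABO genotypes BB, BO, OO, i.e. phenotypes O, B.
Rh cross -/- × +/- → phenotypes Rh+, Rh-.
Combining independently: O+, O-, B+, B-.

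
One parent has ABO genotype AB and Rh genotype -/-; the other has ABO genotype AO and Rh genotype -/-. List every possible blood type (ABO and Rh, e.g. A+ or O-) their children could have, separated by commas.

Gametes from AB × AO give offspring ABO genotypes AA, AB, AO, BO, i.e. phenotypes A, B, AB.
Rh cross -/- × -/- → phenotypes Rh-.
Combining independently: A-, B-, AB-.

A-, B-, AB-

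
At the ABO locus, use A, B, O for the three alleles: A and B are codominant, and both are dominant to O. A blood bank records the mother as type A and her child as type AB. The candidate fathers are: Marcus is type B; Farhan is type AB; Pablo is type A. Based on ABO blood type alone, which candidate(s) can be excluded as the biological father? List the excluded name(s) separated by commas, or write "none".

Pablo

A candidate is excluded only if no genotype consistent with his phenotype could produce a type AB child with a type A mother.
Pablo (type A): no genotype consistent with that phenotype can produce a type-AB child with a type-A mother.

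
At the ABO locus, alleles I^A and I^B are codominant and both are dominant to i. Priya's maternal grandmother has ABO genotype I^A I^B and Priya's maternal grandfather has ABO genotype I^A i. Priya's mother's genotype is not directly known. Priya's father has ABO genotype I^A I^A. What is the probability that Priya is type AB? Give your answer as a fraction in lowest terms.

1/4

Priya's mother's ABO genotype from I^A I^B × I^A i: 1/4 I^A I^A, 1/4 I^A I^B, 1/4 I^A i, 1/4 I^B i.
Crossing each possibility with the father I^A I^A and summing P(type AB): 1/4·0 + 1/4·1/2 + 1/4·0 + 1/4·1/2 = 1/4.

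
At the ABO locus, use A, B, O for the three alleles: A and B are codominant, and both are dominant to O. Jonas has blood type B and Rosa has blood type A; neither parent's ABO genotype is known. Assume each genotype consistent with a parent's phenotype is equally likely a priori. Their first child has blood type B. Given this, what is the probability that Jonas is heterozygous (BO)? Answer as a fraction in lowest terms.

1/3

Possible genotypes: Jonas ∈ {BB, BO}; Rosa ∈ {AA, AO}.
Weight each parental genotype pair by prior × P(type-B child):
  BB × AO: posterior weight 2/3.
  BO × AO: posterior weight 1/3.
Sum the posterior weight over pairs where Jonas is BO: 1/3.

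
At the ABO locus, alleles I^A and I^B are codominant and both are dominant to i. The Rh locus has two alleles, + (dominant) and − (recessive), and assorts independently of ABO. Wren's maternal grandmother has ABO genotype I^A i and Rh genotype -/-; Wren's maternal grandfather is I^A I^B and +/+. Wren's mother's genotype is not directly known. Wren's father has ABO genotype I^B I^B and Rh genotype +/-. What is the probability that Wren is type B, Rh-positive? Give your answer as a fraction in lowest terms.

3/8

Wren's mother's ABO genotype from I^A i × I^A I^B: 1/4 I^A I^A, 1/4 I^A I^B, 1/4 I^A i, 1/4 I^B i.
Crossing each possibility with the father I^B I^B and summing P(type B): 1/4·0 + 1/4·1/2 + 1/4·1/2 + 1/4·1 = 1/2.
Similarly for Rh via the mother's Rh distribution: P(Rh+) = 3/4.
Independent loci: 1/2 × 3/4 = 3/8.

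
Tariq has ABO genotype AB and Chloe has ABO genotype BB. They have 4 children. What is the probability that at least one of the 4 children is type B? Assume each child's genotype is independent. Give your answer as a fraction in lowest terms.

ABO cross AB × BB → 1/2 B, 1/2 AB.
So P(type B) = 1/2 per child.
P(none) = (1/2)^4 = 1/16; P(at least one) = 1 − 1/16 = 15/16.

15/16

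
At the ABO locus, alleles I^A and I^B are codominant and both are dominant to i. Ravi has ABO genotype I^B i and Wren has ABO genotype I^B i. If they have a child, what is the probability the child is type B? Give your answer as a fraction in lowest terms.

3/4

ABO cross I^B i × I^B i → offspring phenotypes: 1/4 O, 3/4 B.
So P(type B) = 3/4.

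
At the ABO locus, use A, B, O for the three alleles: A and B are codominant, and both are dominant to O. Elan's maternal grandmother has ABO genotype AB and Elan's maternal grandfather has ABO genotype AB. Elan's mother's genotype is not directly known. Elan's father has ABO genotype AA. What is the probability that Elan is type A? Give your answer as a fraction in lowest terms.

1/2

Elan's mother's ABO genotype from AB × AB: 1/4 AA, 1/2 AB, 1/4 BB.
Crossing each possibility with the father AA and summing P(type A): 1/4·1 + 1/2·1/2 + 1/4·0 = 1/2.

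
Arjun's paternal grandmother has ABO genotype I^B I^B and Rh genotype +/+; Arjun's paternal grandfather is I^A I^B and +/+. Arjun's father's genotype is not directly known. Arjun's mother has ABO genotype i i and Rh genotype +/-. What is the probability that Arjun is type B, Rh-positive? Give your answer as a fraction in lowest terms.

3/4

Arjun's father's ABO genotype from I^B I^B × I^A I^B: 1/2 I^A I^B, 1/2 I^B I^B.
Crossing each possibility with the mother i i and summing P(type B): 1/2·1/2 + 1/2·1 = 3/4.
Similarly for Rh via the father's Rh distribution: P(Rh+) = 1.
Independent loci: 3/4 × 1 = 3/4.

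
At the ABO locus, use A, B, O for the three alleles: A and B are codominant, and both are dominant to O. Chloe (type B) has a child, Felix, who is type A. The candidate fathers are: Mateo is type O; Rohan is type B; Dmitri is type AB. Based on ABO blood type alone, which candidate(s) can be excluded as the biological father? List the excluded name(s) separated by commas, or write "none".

Mateo, Rohan

A candidate is excluded only if no genotype consistent with his phenotype could produce a type A child with a type B mother.
Mateo (type O): no genotype consistent with that phenotype can produce a type-A child with a type-B mother.
Rohan (type B): no genotype consistent with that phenotype can produce a type-A child with a type-B mother.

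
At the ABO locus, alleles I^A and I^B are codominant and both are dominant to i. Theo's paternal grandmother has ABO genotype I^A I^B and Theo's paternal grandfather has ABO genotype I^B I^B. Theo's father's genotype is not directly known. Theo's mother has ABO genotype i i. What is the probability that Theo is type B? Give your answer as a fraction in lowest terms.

Theo's father's ABO genotype from I^A I^B × I^B I^B: 1/2 I^A I^B, 1/2 I^B I^B.
Crossing each possibility with the mother i i and summing P(type B): 1/2·1/2 + 1/2·1 = 3/4.

3/4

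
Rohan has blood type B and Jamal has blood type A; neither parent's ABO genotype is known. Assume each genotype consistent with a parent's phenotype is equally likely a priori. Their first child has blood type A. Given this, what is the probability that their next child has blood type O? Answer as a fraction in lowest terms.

Possible genotypes: Rohan ∈ {BB, BO}; Jamal ∈ {AA, AO}.
Weight each parental genotype pair by prior × P(type-A child):
  BO × AA: posterior weight 2/3; P(next child type O) = 0.
  BO × AO: posterior weight 1/3; P(next child type O) = 1/4.
Weighted sum = 1/12.

1/12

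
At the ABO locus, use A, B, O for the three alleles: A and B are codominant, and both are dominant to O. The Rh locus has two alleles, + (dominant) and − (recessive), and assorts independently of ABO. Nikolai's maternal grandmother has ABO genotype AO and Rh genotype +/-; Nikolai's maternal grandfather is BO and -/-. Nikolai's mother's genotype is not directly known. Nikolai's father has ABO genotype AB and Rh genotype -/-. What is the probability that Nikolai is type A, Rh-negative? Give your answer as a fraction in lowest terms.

Nikolai's mother's ABO genotype from AO × BO: 1/4 AB, 1/4 AO, 1/4 BO, 1/4 OO.
Crossing each possibility with the father AB and summing P(type A): 1/4·1/4 + 1/4·1/2 + 1/4·1/4 + 1/4·1/2 = 3/8.
Similarly for Rh via the mother's Rh distribution: P(Rh-) = 3/4.
Independent loci: 3/8 × 3/4 = 9/32.

9/32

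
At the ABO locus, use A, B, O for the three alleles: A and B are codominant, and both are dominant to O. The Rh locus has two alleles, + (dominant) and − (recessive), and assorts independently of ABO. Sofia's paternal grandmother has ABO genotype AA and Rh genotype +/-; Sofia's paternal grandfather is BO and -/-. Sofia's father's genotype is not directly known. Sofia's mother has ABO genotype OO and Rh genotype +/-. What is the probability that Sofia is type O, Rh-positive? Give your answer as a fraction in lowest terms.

5/32

Sofia's father's ABO genotype from AA × BO: 1/2 AB, 1/2 AO.
Crossing each possibility with the mother OO and summing P(type O): 1/2·0 + 1/2·1/2 = 1/4.
Similarly for Rh via the father's Rh distribution: P(Rh+) = 5/8.
Independent loci: 1/4 × 5/8 = 5/32.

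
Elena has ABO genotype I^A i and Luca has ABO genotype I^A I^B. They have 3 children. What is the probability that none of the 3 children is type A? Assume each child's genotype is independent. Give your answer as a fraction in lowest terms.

1/8

ABO cross I^A i × I^A I^B → 1/2 A, 1/4 B, 1/4 AB.
So P(type A) = 1/2 per child.
P(not type A) = 1/2 for one child; (1/2)^3 = 1/8.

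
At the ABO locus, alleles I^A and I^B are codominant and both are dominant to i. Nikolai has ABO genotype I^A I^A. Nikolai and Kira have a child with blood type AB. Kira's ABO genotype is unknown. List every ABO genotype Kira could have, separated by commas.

I^A I^B, I^B I^B, I^B i

For each candidate genotype of Kira, check whether crossing it with I^A I^A can produce every observed child phenotype.
  I^A I^A → possible child types {A} ✗
  I^A I^B → possible child types {A, AB} ✓
  I^A i → possible child types {A} ✗
  I^B I^B → possible child types {AB} ✓
  I^B i → possible child types {A, AB} ✓
  i i → possible child types {A} ✗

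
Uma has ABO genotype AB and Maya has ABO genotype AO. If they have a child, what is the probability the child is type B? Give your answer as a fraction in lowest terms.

1/4

ABO cross AB × AO → offspring phenotypes: 1/2 A, 1/4 B, 1/4 AB.
So P(type B) = 1/4.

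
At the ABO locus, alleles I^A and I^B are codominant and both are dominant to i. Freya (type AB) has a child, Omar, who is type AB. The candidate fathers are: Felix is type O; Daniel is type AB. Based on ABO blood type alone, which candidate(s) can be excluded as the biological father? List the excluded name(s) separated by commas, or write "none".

A candidate is excluded only if no genotype consistent with his phenotype could produce a type AB child with a type AB mother.
Felix (type O): no genotype consistent with that phenotype can produce a type-AB child with a type-AB mother.

Felix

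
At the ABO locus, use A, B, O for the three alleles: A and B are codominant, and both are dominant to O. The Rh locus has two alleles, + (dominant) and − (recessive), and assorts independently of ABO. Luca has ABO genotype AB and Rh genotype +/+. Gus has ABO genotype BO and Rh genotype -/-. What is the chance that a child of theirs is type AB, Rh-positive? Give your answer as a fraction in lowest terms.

1/4

ABO cross AB × BO → offspring phenotypes: 1/4 A, 1/2 B, 1/4 AB.
Rh cross +/+ × -/- → 1 Rh+.
Independent loci: P(type AB, Rh-positive) = 1/4 × 1 = 1/4.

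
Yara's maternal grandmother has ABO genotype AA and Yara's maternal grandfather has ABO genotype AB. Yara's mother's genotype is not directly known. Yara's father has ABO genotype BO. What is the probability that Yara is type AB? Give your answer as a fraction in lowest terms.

3/8

Yara's mother's ABO genotype from AA × AB: 1/2 AA, 1/2 AB.
Crossing each possibility with the father BO and summing P(type AB): 1/2·1/2 + 1/2·1/4 = 3/8.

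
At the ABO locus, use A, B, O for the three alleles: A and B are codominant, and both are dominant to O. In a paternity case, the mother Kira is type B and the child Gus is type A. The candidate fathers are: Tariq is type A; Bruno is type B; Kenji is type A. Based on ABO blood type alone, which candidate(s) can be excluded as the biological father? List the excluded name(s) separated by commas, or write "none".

A candidate is excluded only if no genotype consistent with his phenotype could produce a type A child with a type B mother.
Bruno (type B): no genotype consistent with that phenotype can produce a type-A child with a type-B mother.

Bruno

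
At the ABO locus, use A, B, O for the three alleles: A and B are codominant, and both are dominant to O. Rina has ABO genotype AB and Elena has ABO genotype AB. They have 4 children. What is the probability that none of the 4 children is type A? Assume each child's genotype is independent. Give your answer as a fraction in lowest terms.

ABO cross AB × AB → 1/4 A, 1/4 B, 1/2 AB.
So P(type A) = 1/4 per child.
P(not type A) = 3/4 for one child; (3/4)^4 = 81/256.

81/256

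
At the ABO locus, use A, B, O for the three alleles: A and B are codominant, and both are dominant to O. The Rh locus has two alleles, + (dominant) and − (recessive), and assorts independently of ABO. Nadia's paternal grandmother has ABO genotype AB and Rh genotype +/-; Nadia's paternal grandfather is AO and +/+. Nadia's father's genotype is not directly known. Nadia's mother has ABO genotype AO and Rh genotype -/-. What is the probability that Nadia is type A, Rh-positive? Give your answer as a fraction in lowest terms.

Nadia's father's ABO genotype from AB × AO: 1/4 AA, 1/4 AB, 1/4 AO, 1/4 BO.
Crossing each possibility with the mother AO and summing P(type A): 1/4·1 + 1/4·1/2 + 1/4·3/4 + 1/4·1/4 = 5/8.
Similarly for Rh via the father's Rh distribution: P(Rh+) = 3/4.
Independent loci: 5/8 × 3/4 = 15/32.

15/32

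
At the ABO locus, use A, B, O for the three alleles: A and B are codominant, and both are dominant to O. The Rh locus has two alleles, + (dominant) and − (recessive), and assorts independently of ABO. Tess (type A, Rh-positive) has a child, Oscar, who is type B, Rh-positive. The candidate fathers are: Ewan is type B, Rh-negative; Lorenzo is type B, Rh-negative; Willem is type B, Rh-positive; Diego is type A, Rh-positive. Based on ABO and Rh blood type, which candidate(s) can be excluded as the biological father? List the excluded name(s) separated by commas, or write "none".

A candidate is excluded only if no genotype consistent with his phenotype could produce a type B, Rh-positive child with a type A, Rh-positive mother.
Diego (type A, Rh+): no genotype consistent with that phenotype can produce a type-B Rh+ child with a type-A mother.

Diego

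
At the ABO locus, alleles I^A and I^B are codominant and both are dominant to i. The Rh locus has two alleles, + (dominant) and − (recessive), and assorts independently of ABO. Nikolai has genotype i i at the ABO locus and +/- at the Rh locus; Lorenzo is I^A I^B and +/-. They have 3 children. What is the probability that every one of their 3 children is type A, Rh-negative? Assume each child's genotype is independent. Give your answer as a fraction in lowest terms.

ABO cross i i × I^A I^B → 1/2 A, 1/2 B.
Rh cross +/- × +/- → 3/4 Rh+, 1/4 Rh-; so P(type A, Rh-negative) = 1/2 × 1/4 = 1/8 per child.
All 3 independent: (1/8)^3 = 1/512.

1/512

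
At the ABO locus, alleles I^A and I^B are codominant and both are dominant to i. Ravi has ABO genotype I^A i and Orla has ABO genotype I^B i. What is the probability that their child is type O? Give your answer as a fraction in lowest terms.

ABO cross I^A i × I^B i → offspring phenotypes: 1/4 O, 1/4 A, 1/4 B, 1/4 AB.
So P(type O) = 1/4.

1/4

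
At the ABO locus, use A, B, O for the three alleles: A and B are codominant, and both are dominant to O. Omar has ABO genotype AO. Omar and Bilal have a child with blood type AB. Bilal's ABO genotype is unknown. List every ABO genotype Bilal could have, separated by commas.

For each candidate genotype of Bilal, check whether crossing it with AO can produce every observed child phenotype.
  AA → possible child types {A} ✗
  AB → possible child types {A, B, AB} ✓
  AO → possible child types {O, A} ✗
  BB → possible child types {B, AB} ✓
  BO → possible child types {O, A, B, AB} ✓
  OO → possible child types {O, A} ✗

AB, BB, BO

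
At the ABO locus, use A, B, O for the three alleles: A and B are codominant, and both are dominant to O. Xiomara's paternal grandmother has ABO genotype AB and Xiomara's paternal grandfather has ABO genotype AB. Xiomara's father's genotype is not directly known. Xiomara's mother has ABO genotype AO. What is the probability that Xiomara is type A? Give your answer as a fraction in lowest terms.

Xiomara's father's ABO genotype from AB × AB: 1/4 AA, 1/2 AB, 1/4 BB.
Crossing each possibility with the mother AO and summing P(type A): 1/4·1 + 1/2·1/2 + 1/4·0 = 1/2.

1/2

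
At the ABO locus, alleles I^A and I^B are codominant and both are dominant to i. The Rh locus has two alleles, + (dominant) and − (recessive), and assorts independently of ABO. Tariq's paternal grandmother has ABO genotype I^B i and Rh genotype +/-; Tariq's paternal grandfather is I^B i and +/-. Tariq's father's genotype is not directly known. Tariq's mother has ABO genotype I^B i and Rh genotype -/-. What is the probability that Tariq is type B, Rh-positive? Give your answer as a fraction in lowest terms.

Tariq's father's ABO genotype from I^B i × I^B i: 1/4 I^B I^B, 1/2 I^B i, 1/4 i i.
Crossing each possibility with the mother I^B i and summing P(type B): 1/4·1 + 1/2·3/4 + 1/4·1/2 = 3/4.
Similarly for Rh via the father's Rh distribution: P(Rh+) = 1/2.
Independent loci: 3/4 × 1/2 = 3/8.

3/8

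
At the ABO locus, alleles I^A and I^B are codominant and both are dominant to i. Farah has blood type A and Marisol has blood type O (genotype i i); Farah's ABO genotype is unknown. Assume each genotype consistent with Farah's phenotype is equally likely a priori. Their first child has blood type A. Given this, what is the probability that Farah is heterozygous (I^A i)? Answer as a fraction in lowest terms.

1/3

Possible genotypes: Farah ∈ {I^A I^A, I^A i}; Marisol ∈ {i i}.
Weight each parental genotype pair by prior × P(type-A child):
  I^A I^A × i i: posterior weight 2/3.
  I^A i × i i: posterior weight 1/3.
Sum the posterior weight over pairs where Farah is I^A i: 1/3.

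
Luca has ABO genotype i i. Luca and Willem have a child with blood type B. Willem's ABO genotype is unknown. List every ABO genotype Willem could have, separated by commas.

I^A I^B, I^B I^B, I^B i

For each candidate genotype of Willem, check whether crossing it with i i can produce every observed child phenotype.
  I^A I^A → possible child types {A} ✗
  I^A I^B → possible child types {A, B} ✓
  I^A i → possible child types {O, A} ✗
  I^B I^B → possible child types {B} ✓
  I^B i → possible child types {O, B} ✓
  i i → possible child types {O} ✗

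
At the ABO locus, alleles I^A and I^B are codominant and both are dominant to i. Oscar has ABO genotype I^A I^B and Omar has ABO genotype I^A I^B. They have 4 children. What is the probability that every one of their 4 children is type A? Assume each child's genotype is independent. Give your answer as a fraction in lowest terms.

1/256

ABO cross I^A I^B × I^A I^B → 1/4 A, 1/4 B, 1/2 AB.
So P(type A) = 1/4 per child.
All 4 independent: (1/4)^4 = 1/256.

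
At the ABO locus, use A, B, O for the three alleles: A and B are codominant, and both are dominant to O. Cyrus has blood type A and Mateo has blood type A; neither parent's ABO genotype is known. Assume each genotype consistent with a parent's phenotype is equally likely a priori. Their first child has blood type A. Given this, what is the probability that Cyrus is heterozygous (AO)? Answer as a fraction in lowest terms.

7/15

Possible genotypes: Cyrus ∈ {AA, AO}; Mateo ∈ {AA, AO}.
Weight each parental genotype pair by prior × P(type-A child):
  AA × AA: posterior weight 4/15.
  AA × AO: posterior weight 4/15.
  AO × AA: posterior weight 4/15.
  AO × AO: posterior weight 1/5.
Sum the posterior weight over pairs where Cyrus is AO: 7/15.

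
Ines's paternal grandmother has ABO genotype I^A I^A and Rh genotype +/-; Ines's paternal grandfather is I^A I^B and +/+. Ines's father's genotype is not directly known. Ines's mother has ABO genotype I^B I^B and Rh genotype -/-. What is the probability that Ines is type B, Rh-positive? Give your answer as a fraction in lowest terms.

3/16

Ines's father's ABO genotype from I^A I^A × I^A I^B: 1/2 I^A I^A, 1/2 I^A I^B.
Crossing each possibility with the mother I^B I^B and summing P(type B): 1/2·0 + 1/2·1/2 = 1/4.
Similarly for Rh via the father's Rh distribution: P(Rh+) = 3/4.
Independent loci: 1/4 × 3/4 = 3/16.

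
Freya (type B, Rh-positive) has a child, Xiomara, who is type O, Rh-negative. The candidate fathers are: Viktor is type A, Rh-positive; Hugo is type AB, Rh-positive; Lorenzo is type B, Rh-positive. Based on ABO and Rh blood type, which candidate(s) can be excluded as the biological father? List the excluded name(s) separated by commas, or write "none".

A candidate is excluded only if no genotype consistent with his phenotype could produce a type O, Rh-negative child with a type B, Rh-positive mother.
Hugo (type AB, Rh+): no genotype consistent with that phenotype can produce a type-O Rh- child with a type-B mother.

Hugo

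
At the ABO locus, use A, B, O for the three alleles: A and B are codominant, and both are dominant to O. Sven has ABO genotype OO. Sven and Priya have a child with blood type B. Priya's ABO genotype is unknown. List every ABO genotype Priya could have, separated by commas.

AB, BB, BO

For each candidate genotype of Priya, check whether crossing it with OO can produce every observed child phenotype.
  AA → possible child types {A} ✗
  AB → possible child types {A, B} ✓
  AO → possible child types {O, A} ✗
  BB → possible child types {B} ✓
  BO → possible child types {O, B} ✓
  OO → possible child types {O} ✗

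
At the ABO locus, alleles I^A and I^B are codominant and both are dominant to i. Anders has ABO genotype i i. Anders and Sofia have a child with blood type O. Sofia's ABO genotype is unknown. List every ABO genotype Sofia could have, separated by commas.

I^A i, I^B i, i i

For each candidate genotype of Sofia, check whether crossing it with i i can produce every observed child phenotype.
  I^A I^A → possible child types {A} ✗
  I^A I^B → possible child types {A, B} ✗
  I^A i → possible child types {O, A} ✓
  I^B I^B → possible child types {B} ✗
  I^B i → possible child types {O, B} ✓
  i i → possible child types {O} ✓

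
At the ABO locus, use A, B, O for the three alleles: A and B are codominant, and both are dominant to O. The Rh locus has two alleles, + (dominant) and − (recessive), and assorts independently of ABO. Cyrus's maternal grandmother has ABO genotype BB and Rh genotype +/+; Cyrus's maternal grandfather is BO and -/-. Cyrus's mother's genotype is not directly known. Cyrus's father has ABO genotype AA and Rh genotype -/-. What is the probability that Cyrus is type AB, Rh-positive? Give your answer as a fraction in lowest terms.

Cyrus's mother's ABO genotype from BB × BO: 1/2 BB, 1/2 BO.
Crossing each possibility with the father AA and summing P(type AB): 1/2·1 + 1/2·1/2 = 3/4.
Similarly for Rh via the mother's Rh distribution: P(Rh+) = 1/2.
Independent loci: 3/4 × 1/2 = 3/8.

3/8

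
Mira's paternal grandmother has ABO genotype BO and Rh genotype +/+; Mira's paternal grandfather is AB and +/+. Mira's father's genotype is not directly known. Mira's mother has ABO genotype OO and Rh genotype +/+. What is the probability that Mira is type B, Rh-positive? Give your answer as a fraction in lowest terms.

Mira's father's ABO genotype from BO × AB: 1/4 AB, 1/4 AO, 1/4 BB, 1/4 BO.
Crossing each possibility with the mother OO and summing P(type B): 1/4·1/2 + 1/4·0 + 1/4·1 + 1/4·1/2 = 1/2.
Similarly for Rh via the father's Rh distribution: P(Rh+) = 1.
Independent loci: 1/2 × 1 = 1/2.

1/2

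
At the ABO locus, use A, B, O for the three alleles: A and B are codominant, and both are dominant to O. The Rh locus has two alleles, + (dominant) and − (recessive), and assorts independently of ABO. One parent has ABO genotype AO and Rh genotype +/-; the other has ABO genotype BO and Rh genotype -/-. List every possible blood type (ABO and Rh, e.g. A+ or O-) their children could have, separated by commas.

O+, O-, A+, A-, B+, B-, AB+, AB-

Gametes from AO × BO give offspring ABO genotypes AB, AO, BO, OO, i.e. phenotypes O, A, B, AB.
Rh cross +/- × -/- → phenotypes Rh+, Rh-.
Combining independently: O+, O-, A+, A-, B+, B-, AB+, AB-.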